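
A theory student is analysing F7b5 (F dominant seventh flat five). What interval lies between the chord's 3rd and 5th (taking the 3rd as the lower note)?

F7b5 (F dominant seventh flat five): F A Cb Eb.
That puts A below Cb.
3 letter names make it a third; at 2 semitones (a whole step narrower than major) the quality is diminished.

diminished 3rd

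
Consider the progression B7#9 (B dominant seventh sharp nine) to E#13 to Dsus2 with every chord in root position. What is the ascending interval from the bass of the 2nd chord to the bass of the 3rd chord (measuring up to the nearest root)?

The roots are E# and D.
From E# to D: 9 semitones over a seventh = diminished.

d7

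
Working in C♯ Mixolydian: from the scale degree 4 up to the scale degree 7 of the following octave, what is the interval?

Spelling C♯ Mixolydian: C♯ D♯ E♯ F♯ G♯ A♯ B.
So we need the interval from F♯ up to B.
F♯ up to B spans 11 letter names and 17 semitones — a perfect eleventh.

perfect 11th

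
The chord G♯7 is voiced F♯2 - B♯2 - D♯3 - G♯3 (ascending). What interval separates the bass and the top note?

The outer voices are F♯2 and G♯3.
F♯ up to G♯ spans 9 letter names and 14 semitones — a major ninth.

M9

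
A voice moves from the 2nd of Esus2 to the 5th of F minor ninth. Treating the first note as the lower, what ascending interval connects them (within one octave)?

d5

The 2nd of Esus2 is F#; the 5th of F minor ninth is C.
From F# to C: 6 semitones over a fifth = diminished.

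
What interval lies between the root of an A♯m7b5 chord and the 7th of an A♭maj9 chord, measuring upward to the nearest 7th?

diminished seventh

The root of A♯m7b5 is A♯; the 7th of A♭maj9 is G.
7 letter names make it a seventh; at 9 semitones (a whole step narrower than major) the quality is diminished.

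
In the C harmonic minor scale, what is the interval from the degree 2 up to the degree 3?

Spelling the C harmonic minor scale: C D Eb F G Ab B.
The degree 2 is D and the scale degree 3 is Eb.
2 letter names make it a second; at 1 semitone (a half step narrower than major) the quality is minor.

minor 2nd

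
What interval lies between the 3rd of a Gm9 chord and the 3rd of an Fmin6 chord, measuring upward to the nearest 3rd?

The 3rd of Gm9 is Bb; the 3rd of Fmin6 is Ab.
7 letter names make it a seventh; at 10 semitones (a half step narrower than major) the quality is minor.

minor 7th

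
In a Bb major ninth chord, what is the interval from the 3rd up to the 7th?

The chord tones of Bb major ninth are Bb, D, F, A, C.
That puts D below A.
From D to A is 7 semitones, exactly the perfect fifth.

P5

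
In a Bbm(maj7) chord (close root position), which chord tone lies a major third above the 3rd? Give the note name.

The chord tones of Bbm(maj7) (Bb minor-major seventh) are Bb-Db-F-A.
The 3rd is Db. A major third above Db is F.
F is the chord's 5th.

F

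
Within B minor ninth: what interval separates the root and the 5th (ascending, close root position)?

perfect 5th

Bm9 is spelled B, D, F#, A, C#.
The root is B and the 5th is F#.
B up to F# spans 5 letter names and 7 semitones — a perfect fifth.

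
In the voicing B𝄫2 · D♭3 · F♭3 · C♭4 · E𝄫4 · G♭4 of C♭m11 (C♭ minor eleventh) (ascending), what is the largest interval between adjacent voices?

perfect fifth

Adjacent intervals: B𝄫2→D♭3 = major third; D♭3→F♭3 = minor third; F♭3→C♭4 = perfect fifth; C♭4→E𝄫4 = minor third; E𝄫4→G♭4 = major third.
The largest is F♭3 to C♭4, a perfect fifth (7 semitones).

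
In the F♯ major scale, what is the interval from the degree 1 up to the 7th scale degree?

major seventh

Spelling the F♯ major scale: F♯ G♯ A♯ B C♯ D♯ E♯.
That puts F♯ below E♯.
From F♯ to E♯ is 11 semitones, exactly the major seventh.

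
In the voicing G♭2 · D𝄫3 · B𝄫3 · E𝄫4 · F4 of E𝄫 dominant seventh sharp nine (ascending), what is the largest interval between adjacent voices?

major sixth

Adjacent intervals: G♭2→D𝄫3 = diminished fifth; D𝄫3→B𝄫3 = major sixth; B𝄫3→E𝄫4 = perfect fourth; E𝄫4→F4 = augmented second.
The largest is D𝄫3 to B𝄫3, a major sixth (9 semitones).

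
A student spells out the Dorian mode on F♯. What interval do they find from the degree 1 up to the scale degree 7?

Spelling the Dorian mode on F♯: F♯ G♯ A B C♯ D♯ E.
Degree 1 = F♯; 7th scale degree = E.
7 letter names make it a seventh; at 10 semitones (a half step narrower than major) the quality is minor.

minor seventh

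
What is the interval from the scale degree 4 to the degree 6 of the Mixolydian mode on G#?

major third

G# mixolydian: G# A# B# C# D# E# F#.
The scale degree 4 is C# and the 6th degree is E#.
From C# to E# is 4 semitones, exactly the major third.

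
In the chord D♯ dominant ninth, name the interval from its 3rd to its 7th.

diminished fifth

D♯9 is spelled D♯, F𝄪, A♯, C♯, E♯.
That puts F𝄪 below C♯.
F𝄪 up to C♯ is 6 semitones, a half step narrower than a perfect fifth, so the interval is diminished.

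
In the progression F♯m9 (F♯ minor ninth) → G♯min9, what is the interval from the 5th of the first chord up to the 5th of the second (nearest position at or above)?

The 5th of F♯m9 (F♯ minor ninth) is C♯; the 5th of G♯min9 is D♯.
From C♯ to D♯ is 2 semitones, exactly the major second.

major 2nd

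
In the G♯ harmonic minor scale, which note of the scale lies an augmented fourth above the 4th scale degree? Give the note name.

F##

The scale is G♯ A♯ B C♯ D♯ E F𝄪.
The 4th scale degree is C♯; an augmented fourth above that is F𝄪 — scale degree 7.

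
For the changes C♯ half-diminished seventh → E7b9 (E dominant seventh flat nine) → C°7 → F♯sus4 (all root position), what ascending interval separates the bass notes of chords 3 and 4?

augmented fourth

The roots are C and F♯.
4 letter names make it a fourth; at 6 semitones (a half step wider than perfect) the quality is augmented.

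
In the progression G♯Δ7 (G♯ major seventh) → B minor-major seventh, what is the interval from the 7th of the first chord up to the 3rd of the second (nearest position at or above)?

The 7th of G♯Δ7 (G♯ major seventh) is F𝄪; the 3rd of B minor-major seventh is D.
F𝄪 up to D is 7 semitones, a whole step narrower than a major sixth, so the interval is diminished.

diminished 6th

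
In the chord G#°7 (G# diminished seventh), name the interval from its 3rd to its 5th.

G#°7 is spelled G# B D F.
The 3rd is B and the 5th is D.
From B to D: 3 semitones over a third = minor.

m3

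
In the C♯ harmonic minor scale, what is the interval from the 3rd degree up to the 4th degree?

The scale runs C♯ D♯ E F♯ G♯ A B♯.
The 3rd degree is E and the 4th scale degree is F♯.
From E to F♯ is 2 semitones, exactly the major second.

M2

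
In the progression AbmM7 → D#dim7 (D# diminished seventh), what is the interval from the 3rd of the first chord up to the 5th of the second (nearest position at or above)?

AbmM7 has Cb as its 3rd, and D#dim7 (D# diminished seventh) has A as its 5th.
6 letter names make it a sixth; at 10 semitones (a half step wider than major) the quality is augmented.

augmented sixth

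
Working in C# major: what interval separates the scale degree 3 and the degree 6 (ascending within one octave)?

Spelling C# major: C# D# E# F# G# A# B#.
The scale degree 3 is E# and the scale degree 6 is A#.
From E# to A# is 5 semitones, exactly the perfect fourth.

perfect fourth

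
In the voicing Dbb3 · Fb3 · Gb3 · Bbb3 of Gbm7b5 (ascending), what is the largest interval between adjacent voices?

M3

Adjacent intervals: Dbb3→Fb3 = major third; Fb3→Gb3 = major second; Gb3→Bbb3 = minor third.
The largest is Dbb3 to Fb3, a major third (4 semitones).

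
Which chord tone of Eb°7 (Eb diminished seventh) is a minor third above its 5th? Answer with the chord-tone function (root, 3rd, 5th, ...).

Eb diminished seventh: Eb, Gb, Bbb, Dbb.
The 5th is Bbb. A minor third above Bbb is Dbb.
Dbb is the chord's 7th.

7th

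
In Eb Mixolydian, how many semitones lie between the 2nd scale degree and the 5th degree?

5

The scale is Eb F G Ab Bb C Db.
F up to Bb is a perfect fourth — 5 semitones.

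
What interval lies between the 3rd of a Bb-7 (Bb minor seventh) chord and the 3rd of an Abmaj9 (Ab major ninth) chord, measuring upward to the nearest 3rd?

major seventh

Bb-7 (Bb minor seventh) has Db as its 3rd, and Abmaj9 (Ab major ninth) has C as its 3rd.
Counting 7 letters and 11 half steps from Db gives a major seventh.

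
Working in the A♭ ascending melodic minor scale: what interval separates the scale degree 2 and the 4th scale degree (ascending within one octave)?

minor 3rd

Spelling the A♭ ascending melodic minor scale: A♭ B♭ C♭ D♭ E♭ F G.
So we need the interval from B♭ up to D♭.
B♭ up to D♭ is 3 semitones, a half step narrower than a major third, so the interval is minor.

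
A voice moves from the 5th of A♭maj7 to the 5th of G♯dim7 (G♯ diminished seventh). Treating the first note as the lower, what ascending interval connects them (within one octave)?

The 5th of A♭maj7 is E♭; the 5th of G♯dim7 (G♯ diminished seventh) is D.
E♭ up to D spans 7 letter names and 11 semitones — a major seventh.

major seventh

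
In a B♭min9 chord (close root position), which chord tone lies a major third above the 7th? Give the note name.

C

The chord tones of B♭min9 are B♭, D♭, F, A♭, C.
The 7th is A♭. A major third above A♭ is C.
C is the chord's 9th.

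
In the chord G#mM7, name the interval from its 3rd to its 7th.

G#mM7: G#, B, D#, F##.
So we need the interval from B up to F##.
5 letter names make it a fifth; at 8 semitones (a half step wider than perfect) the quality is augmented.

A5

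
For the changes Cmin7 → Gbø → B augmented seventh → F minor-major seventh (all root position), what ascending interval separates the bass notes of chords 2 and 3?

A3

The roots are Gb and B.
Gb up to B is 5 semitones, a half step wider than a major third, so the interval is augmented.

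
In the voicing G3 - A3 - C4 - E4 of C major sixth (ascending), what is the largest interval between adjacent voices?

M3

Adjacent intervals: G3→A3 = major second; A3→C4 = minor third; C4→E4 = major third.
The largest is C4 to E4, a major third (4 semitones).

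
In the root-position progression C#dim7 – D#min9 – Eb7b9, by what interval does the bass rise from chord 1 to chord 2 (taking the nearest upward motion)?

major second

The roots are C# and D#.
Counting 2 letters and 2 half steps from C# gives a major second.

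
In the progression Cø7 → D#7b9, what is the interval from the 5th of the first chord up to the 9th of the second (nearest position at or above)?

augmented sixth

Cø7 has Gb as its 5th, and D#7b9 has E as its 9th.
6 letter names make it a sixth; at 10 semitones (a half step wider than major) the quality is augmented.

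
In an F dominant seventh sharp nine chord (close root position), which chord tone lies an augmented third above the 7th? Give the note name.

G#

F7#9 is spelled F A C E♭ G♯.
The 7th is E♭. An augmented third above E♭ is G♯.
G♯ is the chord's 9th.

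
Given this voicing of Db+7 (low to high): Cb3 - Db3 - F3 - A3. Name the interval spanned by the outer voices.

augmented sixth

The outer voices are Cb3 and A3.
From Cb to A: 10 semitones over a sixth = augmented.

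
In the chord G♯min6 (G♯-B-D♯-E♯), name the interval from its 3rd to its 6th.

So we need the interval from B up to E♯.
B up to E♯ is 6 semitones, a half step wider than a perfect fourth, so the interval is augmented.

augmented fourth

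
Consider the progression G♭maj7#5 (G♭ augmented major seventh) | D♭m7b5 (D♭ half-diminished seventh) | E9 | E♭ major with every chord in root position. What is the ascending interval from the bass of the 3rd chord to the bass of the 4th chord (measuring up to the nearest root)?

diminished octave

The roots are E and E♭.
8 letter names make it an octave; at 11 semitones (a half step narrower than perfect) the quality is diminished.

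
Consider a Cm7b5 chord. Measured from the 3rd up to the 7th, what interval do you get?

The chord tones of Cø7 are C Eb Gb Bb.
That puts Eb below Bb.
Counting 5 letters and 7 half steps from Eb gives a perfect fifth.

perfect fifth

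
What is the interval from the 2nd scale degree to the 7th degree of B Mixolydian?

minor sixth

B mixolydian: B C# D# E F# G# A.
That puts C# below A.
C# up to A is 8 semitones, a half step narrower than a major sixth, so the interval is minor.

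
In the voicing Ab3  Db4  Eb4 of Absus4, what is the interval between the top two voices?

Those voices are Db4 and Eb4.
Counting 2 letters and 2 half steps from Db gives a major second.

major second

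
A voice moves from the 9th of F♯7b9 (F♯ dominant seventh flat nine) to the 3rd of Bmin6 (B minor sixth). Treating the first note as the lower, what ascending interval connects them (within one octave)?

perfect fifth

F♯7b9 (F♯ dominant seventh flat nine) has G as its 9th, and Bmin6 (B minor sixth) has D as its 3rd.
From G to D is 7 semitones, exactly the perfect fifth.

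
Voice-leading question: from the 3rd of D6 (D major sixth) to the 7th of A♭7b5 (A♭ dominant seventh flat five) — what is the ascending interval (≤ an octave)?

The 3rd of D6 (D major sixth) is F♯; the 7th of A♭7b5 (A♭ dominant seventh flat five) is G♭.
F♯ up to G♭ is 0 semitones, a whole step narrower than a major second, so the interval is diminished.

diminished second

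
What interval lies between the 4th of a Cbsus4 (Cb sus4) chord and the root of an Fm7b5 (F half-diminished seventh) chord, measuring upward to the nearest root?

The 4th of Cbsus4 (Cb sus4) is Fb; the root of Fm7b5 (F half-diminished seventh) is F.
Fb up to F is 1 semitone, a half step wider than a perfect unison, so the interval is augmented.

augmented 1st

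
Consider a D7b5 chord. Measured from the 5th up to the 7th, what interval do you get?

D7b5 (D dominant seventh flat five) is spelled D–F#–Ab–C.
So we need the interval from Ab up to C.
Counting 3 letters and 4 half steps from Ab gives a major third.

major third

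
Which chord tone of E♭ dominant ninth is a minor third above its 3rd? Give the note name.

The chord tones of E♭9 are E♭–G–B♭–D♭–F.
The 3rd is G. A minor third above G is B♭.
B♭ is the chord's 5th.

Bb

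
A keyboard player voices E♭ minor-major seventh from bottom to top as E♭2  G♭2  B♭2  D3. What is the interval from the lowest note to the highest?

The outer voices are E♭2 and D3.
E♭ up to D spans 7 letter names and 11 semitones — a major seventh.

major seventh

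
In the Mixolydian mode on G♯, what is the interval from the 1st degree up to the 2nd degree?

Spelling the Mixolydian mode on G♯: G♯ A♯ B♯ C♯ D♯ E♯ F♯.
The 1st degree is G♯ and the degree 2 is A♯.
From G♯ to A♯ is 2 semitones, exactly the major second.

major 2nd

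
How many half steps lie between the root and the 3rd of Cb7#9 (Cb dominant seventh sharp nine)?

4

The chord tones of Cb dominant seventh sharp nine are Cb, Eb, Gb, Bbb, D.
Cb to Eb is a major third: 4 semitones.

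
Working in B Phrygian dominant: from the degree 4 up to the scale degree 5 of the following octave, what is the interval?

major 9th

The scale runs B C D♯ E F♯ G A.
Degree 4 = E; scale degree 5 (up an octave) = F♯.
From E to F♯ is 14 semitones, exactly the major ninth.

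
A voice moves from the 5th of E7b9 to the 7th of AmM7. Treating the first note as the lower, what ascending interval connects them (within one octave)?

major sixth

E7b9 has B as its 5th, and AmM7 has G# as its 7th.
From B to G# is 9 semitones, exactly the major sixth.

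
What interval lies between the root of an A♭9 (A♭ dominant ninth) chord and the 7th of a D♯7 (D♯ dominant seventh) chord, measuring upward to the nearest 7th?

A♭9 (A♭ dominant ninth) has A♭ as its root, and D♯7 (D♯ dominant seventh) has C♯ as its 7th.
3 letter names make it a third; at 5 semitones (a half step wider than major) the quality is augmented.

augmented third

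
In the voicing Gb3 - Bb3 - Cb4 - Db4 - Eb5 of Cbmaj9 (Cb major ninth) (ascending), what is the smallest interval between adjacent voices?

Adjacent intervals: Gb3→Bb3 = major third; Bb3→Cb4 = minor second; Cb4→Db4 = major second; Db4→Eb5 = major ninth.
The smallest is Bb3 to Cb4, a minor second (1 semitone).

minor second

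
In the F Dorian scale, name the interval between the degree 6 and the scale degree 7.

minor 2nd

The scale runs F G Ab Bb C D Eb.
The degree 6 is D and the degree 7 is Eb.
2 letter names make it a second; at 1 semitone (a half step narrower than major) the quality is minor.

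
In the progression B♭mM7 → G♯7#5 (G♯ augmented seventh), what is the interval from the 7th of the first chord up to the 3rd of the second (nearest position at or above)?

augmented second

The 7th of B♭mM7 is A; the 3rd of G♯7#5 (G♯ augmented seventh) is B♯.
From A to B♯: 3 semitones over a second = augmented.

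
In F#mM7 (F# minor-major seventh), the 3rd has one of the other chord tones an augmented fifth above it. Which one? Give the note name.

E#

F# minor-major seventh: F#–A–C#–E#.
The 3rd is A. An augmented fifth above A is E#.
E# is the chord's 7th.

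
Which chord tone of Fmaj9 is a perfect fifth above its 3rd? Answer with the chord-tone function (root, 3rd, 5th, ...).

7th

Fmaj9 (F major ninth): F A C E G.
The 3rd is A. A perfect fifth above A is E.
E is the chord's 7th.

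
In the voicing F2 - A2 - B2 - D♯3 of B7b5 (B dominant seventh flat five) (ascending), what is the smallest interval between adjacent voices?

Adjacent intervals: F2→A2 = major third; A2→B2 = major second; B2→D♯3 = major third.
The smallest is A2 to B2, a major second (2 semitones).

major 2nd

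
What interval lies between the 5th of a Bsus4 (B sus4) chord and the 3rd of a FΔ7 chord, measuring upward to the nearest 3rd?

minor 3rd

Bsus4 (B sus4) has F# as its 5th, and FΔ7 has A as its 3rd.
From F# to A: 3 semitones over a third = minor.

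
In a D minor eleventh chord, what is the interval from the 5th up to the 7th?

D minor eleventh: D F A C E G.
The 5th is A and the 7th is C.
3 letter names make it a third; at 3 semitones (a half step narrower than major) the quality is minor.

m3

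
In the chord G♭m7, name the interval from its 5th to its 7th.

minor third

The chord tones of G♭min7 are G♭, B𝄫, D♭, F♭.
The 5th is D♭ and the 7th is F♭.
3 letter names make it a third; at 3 semitones (a half step narrower than major) the quality is minor.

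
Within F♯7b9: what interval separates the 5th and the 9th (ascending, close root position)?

diminished fifth

F♯7b9 (F♯ dominant seventh flat nine) is spelled F♯ A♯ C♯ E G.
So we need the interval from C♯ up to G.
C♯ up to G is 6 semitones, a half step narrower than a perfect fifth, so the interval is diminished.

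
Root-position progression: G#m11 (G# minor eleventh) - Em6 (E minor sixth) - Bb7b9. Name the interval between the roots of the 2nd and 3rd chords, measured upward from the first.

diminished fifth

The roots are E and Bb.
E up to Bb is 6 semitones, a half step narrower than a perfect fifth, so the interval is diminished.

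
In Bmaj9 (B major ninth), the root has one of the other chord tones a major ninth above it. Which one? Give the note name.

C#

B major ninth is spelled B, D♯, F♯, A♯, C♯.
The root is B. A major ninth above B is C♯.
C♯ is the chord's 9th.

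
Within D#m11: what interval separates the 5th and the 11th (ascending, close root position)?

minor 7th

D#m11 is spelled D#, F#, A#, C#, E#, G#.
That puts A# below G#.
7 letter names make it a seventh; at 10 semitones (a half step narrower than major) the quality is minor.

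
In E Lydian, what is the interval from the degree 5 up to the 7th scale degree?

The scale runs E F# G# A# B C# D#.
So we need the interval from B up to D#.
From B to D# is 4 semitones, exactly the major third.

major 3rd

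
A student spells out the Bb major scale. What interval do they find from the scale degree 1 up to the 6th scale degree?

The scale runs Bb C D Eb F G A.
Scale degree 1 = Bb; 6th scale degree = G.
Counting 6 letters and 9 half steps from Bb gives a major sixth.

major 6th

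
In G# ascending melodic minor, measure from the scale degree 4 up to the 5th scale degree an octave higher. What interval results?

major ninth

The scale runs G# A# B C# D# E# F##.
So we need the interval from C# up to D#.
From C# to D# is 14 semitones, exactly the major ninth.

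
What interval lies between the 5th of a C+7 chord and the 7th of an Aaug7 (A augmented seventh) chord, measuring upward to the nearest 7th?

diminished octave

C+7 has G♯ as its 5th, and Aaug7 (A augmented seventh) has G as its 7th.
From G♯ to G: 11 semitones over an octave = diminished.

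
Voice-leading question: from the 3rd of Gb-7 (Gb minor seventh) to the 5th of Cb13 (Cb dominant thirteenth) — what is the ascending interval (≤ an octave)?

M6

Gb-7 (Gb minor seventh) has Bbb as its 3rd, and Cb13 (Cb dominant thirteenth) has Gb as its 5th.
From Bbb to Gb is 9 semitones, exactly the major sixth.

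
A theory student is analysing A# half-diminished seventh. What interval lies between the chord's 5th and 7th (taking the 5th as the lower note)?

Spelling the chord: A#-C#-E-G#.
That puts E below G#.
From E to G# is 4 semitones, exactly the major third.

major 3rd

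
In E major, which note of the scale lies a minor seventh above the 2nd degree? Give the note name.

E

The scale is E F# G# A B C# D#.
The 2nd degree is F#; a minor seventh above that is E — scale degree 1.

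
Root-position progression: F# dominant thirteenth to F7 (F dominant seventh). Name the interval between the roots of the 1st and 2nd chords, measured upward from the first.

diminished octave

The roots are F# and F.
8 letter names make it an octave; at 11 semitones (a half step narrower than perfect) the quality is diminished.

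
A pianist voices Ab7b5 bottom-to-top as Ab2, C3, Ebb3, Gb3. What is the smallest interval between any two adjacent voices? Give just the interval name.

diminished third

Adjacent intervals: Ab2→C3 = major third; C3→Ebb3 = diminished third; Ebb3→Gb3 = major third.
The smallest is C3 to Ebb3, a diminished third (2 semitones).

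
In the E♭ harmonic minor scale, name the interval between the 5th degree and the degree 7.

major third

Spelling the E♭ harmonic minor scale: E♭ F G♭ A♭ B♭ C♭ D.
That puts B♭ below D.
Counting 3 letters and 4 half steps from B♭ gives a major third.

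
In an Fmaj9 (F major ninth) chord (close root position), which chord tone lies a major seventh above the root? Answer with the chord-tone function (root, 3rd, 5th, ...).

F major ninth is spelled F A C E G.
The root is F. A major seventh above F is E.
E is the chord's 7th.

7th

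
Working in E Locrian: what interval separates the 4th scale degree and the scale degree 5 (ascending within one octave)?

Spelling E Locrian: E F G A Bb C D.
That puts A below Bb.
2 letter names make it a second; at 1 semitone (a half step narrower than major) the quality is minor.

minor second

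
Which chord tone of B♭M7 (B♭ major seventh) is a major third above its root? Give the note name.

The chord tones of B♭Δ7 are B♭-D-F-A.
The root is B♭. A major third above B♭ is D.
D is the chord's 3rd.

D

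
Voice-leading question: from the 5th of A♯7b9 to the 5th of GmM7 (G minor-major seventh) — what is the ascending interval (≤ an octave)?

The 5th of A♯7b9 is E♯; the 5th of GmM7 (G minor-major seventh) is D.
7 letter names make it a seventh; at 9 semitones (a whole step narrower than major) the quality is diminished.

diminished 7th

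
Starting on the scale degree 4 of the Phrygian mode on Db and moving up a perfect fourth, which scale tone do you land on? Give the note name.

Cb

The scale is Db Ebb Fb Gb Ab Bbb Cb.
The scale degree 4 is Gb; a perfect fourth above that is Cb — scale degree 7.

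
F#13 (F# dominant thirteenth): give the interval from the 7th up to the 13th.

major 7th

F#13 is spelled F# A# C# E G# D#.
7th = E; 13th = D#.
From E to D# is 11 semitones, exactly the major seventh.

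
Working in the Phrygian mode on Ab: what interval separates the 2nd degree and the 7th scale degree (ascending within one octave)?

The scale runs Ab Bbb Cb Db Eb Fb Gb.
2nd degree = Bbb; degree 7 = Gb.
From Bbb to Gb is 9 semitones, exactly the major sixth.

major 6th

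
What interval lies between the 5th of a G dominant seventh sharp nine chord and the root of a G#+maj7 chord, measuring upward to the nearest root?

The 5th of G dominant seventh sharp nine is D; the root of G#+maj7 is G#.
4 letter names make it a fourth; at 6 semitones (a half step wider than perfect) the quality is augmented.

augmented fourth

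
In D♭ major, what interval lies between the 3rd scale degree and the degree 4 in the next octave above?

D♭ major: D♭ E♭ F G♭ A♭ B♭ C.
So we need the interval from F up to G♭.
F up to G♭ is 13 semitones, a half step narrower than a major ninth, so the interval is minor.

minor ninth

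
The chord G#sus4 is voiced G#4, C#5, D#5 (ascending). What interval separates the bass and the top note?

The outer voices are G#4 and D#5.
Counting 5 letters and 7 half steps from G# gives a perfect fifth.

perfect 5th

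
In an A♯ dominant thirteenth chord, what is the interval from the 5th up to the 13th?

A♯13: A♯, C𝄪, E♯, G♯, B♯, F𝄪.
So we need the interval from E♯ up to F𝄪.
Counting 9 letters and 14 half steps from E♯ gives a major ninth.

major ninth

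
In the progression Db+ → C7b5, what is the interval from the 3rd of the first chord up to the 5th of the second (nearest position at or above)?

minor second

Db+ has F as its 3rd, and C7b5 has Gb as its 5th.
F up to Gb is 1 semitone, a half step narrower than a major second, so the interval is minor.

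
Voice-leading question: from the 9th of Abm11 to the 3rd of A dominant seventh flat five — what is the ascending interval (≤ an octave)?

The 9th of Abm11 is Bb; the 3rd of A dominant seventh flat five is C#.
Bb up to C# is 3 semitones, a half step wider than a major second, so the interval is augmented.

augmented second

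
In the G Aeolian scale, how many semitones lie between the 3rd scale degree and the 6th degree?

5

The scale is G A Bb C D Eb F.
Bb up to Eb is a perfect fourth — 5 semitones.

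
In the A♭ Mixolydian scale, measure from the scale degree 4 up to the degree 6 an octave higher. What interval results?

Spelling the A♭ Mixolydian scale: A♭ B♭ C D♭ E♭ F G♭.
Scale degree 4 = D♭; scale degree 6 (up an octave) = F.
From D♭ to F is 16 semitones, exactly the major tenth.

major tenth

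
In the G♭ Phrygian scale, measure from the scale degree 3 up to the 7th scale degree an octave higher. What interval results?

P12

G♭ phrygian: G♭ A𝄫 B𝄫 C♭ D♭ E𝄫 F♭.
That puts B𝄫 below F♭.
Counting 12 letters and 19 half steps from B𝄫 gives a perfect twelfth.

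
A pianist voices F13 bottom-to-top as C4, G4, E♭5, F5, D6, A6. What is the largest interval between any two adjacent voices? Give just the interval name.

Adjacent intervals: C4→G4 = perfect fifth; G4→E♭5 = minor sixth; E♭5→F5 = major second; F5→D6 = major sixth; D6→A6 = perfect fifth.
The largest is F5 to D6, a major sixth (9 semitones).

M6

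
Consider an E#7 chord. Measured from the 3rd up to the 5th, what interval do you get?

The chord tones of E#7 are E#–G##–B#–D#.
That puts G## below B#.
3 letter names make it a third; at 3 semitones (a half step narrower than major) the quality is minor.

minor 3rd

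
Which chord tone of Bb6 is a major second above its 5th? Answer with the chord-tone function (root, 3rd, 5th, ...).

Bb6: Bb–D–F–G.
The 5th is F. A major second above F is G.
G is the chord's 6th.

6th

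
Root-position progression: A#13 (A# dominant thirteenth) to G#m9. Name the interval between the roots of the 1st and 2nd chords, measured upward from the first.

minor seventh

The roots are A# and G#.
A# up to G# is 10 semitones, a half step narrower than a major seventh, so the interval is minor.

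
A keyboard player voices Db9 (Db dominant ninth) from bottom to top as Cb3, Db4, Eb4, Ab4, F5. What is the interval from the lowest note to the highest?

The outer voices are Cb3 and F5.
From Cb to F: 30 semitones over a 18th = augmented.

augmented 18th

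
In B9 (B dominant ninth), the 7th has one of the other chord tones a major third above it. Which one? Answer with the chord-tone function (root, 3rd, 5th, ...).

Spelling the chord: B, D♯, F♯, A, C♯.
The 7th is A. A major third above A is C♯.
C♯ is the chord's 9th.

9th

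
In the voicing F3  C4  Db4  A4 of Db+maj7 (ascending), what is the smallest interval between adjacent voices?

Adjacent intervals: F3→C4 = perfect fifth; C4→Db4 = minor second; Db4→A4 = augmented fifth.
The smallest is C4 to Db4, a minor second (1 semitone).

minor 2nd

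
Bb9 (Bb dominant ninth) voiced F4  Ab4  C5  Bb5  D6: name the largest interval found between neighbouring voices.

minor seventh

Adjacent intervals: F4→Ab4 = minor third; Ab4→C5 = major third; C5→Bb5 = minor seventh; Bb5→D6 = major third.
The largest is C5 to Bb5, a minor seventh (10 semitones).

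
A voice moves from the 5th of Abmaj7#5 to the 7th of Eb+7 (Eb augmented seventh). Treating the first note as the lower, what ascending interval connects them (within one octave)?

The 5th of Abmaj7#5 is E; the 7th of Eb+7 (Eb augmented seventh) is Db.
7 letter names make it a seventh; at 9 semitones (a whole step narrower than major) the quality is diminished.

diminished seventh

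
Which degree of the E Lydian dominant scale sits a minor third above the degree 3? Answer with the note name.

B

The scale is E F♯ G♯ A♯ B C♯ D.
The degree 3 is G♯; a minor third above that is B — scale degree 5.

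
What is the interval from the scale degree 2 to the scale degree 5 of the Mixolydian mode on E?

E mixolydian: E F♯ G♯ A B C♯ D.
Scale degree 2 = F♯; scale degree 5 = B.
F♯ up to B spans 4 letter names and 5 semitones — a perfect fourth.

perfect fourth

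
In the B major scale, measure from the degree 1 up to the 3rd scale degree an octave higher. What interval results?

B major: B C# D# E F# G# A#.
The degree 1 is B and the degree 3 (up an octave) is D#.
Counting 10 letters and 16 half steps from B gives a major tenth.

major 10th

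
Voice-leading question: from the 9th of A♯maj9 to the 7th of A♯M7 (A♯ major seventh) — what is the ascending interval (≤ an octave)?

The 9th of A♯maj9 is B♯; the 7th of A♯M7 (A♯ major seventh) is G𝄪.
Counting 6 letters and 9 half steps from B♯ gives a major sixth.

major sixth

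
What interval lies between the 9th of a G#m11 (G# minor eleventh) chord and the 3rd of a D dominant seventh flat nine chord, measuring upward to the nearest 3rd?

minor sixth

The 9th of G#m11 (G# minor eleventh) is A#; the 3rd of D dominant seventh flat nine is F#.
A# up to F# is 8 semitones, a half step narrower than a major sixth, so the interval is minor.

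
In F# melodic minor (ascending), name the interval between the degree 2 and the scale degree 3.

minor 2nd

F# melodic minor: F# G# A B C# D# E#.
The degree 2 is G# and the 3rd scale degree is A.
From G# to A: 1 semitone over a second = minor.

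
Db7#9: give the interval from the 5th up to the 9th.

augmented fifth

The chord tones of Db7#9 are Db–F–Ab–Cb–E.
So we need the interval from Ab up to E.
5 letter names make it a fifth; at 8 semitones (a half step wider than perfect) the quality is augmented.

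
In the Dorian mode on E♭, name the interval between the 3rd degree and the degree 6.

augmented fourth

Spelling the Dorian mode on E♭: E♭ F G♭ A♭ B♭ C D♭.
That puts G♭ below C.
From G♭ to C: 6 semitones over a fourth = augmented.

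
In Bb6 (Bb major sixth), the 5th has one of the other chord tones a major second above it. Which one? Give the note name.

Spelling the chord: Bb–D–F–G.
The 5th is F. A major second above F is G.
G is the chord's 6th.

G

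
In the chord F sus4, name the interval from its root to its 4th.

perfect 4th

Fsus4 is spelled F-Bb-C.
So we need the interval from F up to Bb.
Counting 4 letters and 5 half steps from F gives a perfect fourth.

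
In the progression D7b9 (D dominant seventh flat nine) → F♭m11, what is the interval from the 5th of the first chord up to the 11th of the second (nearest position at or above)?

D7b9 (D dominant seventh flat nine) has A as its 5th, and F♭m11 has B𝄫 as its 11th.
From A to B𝄫: 0 semitones over a second = diminished.

diminished second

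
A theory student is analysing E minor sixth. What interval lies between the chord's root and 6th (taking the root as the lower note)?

major 6th

The chord tones of E minor sixth are E-G-B-C#.
Root = E; 6th = C#.
E up to C# spans 6 letter names and 9 semitones — a major sixth.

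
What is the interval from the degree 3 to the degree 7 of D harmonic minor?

D harmonic minor: D E F G A B♭ C♯.
The degree 3 is F and the 7th degree is C♯.
5 letter names make it a fifth; at 8 semitones (a half step wider than perfect) the quality is augmented.

augmented fifth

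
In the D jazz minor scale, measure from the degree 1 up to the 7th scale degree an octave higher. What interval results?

The scale runs D E F G A B C♯.
That puts D below C♯.
From D to C♯ is 23 semitones, exactly the major fourteenth.

major fourteenth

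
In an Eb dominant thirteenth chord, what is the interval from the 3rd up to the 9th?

minor 7th

The chord tones of Eb13 (Eb dominant thirteenth) are Eb-G-Bb-Db-F-C.
So we need the interval from G up to F.
G up to F is 10 semitones, a half step narrower than a major seventh, so the interval is minor.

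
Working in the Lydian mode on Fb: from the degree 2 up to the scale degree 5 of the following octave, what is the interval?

perfect 11th

The scale runs Fb Gb Ab Bb Cb Db Eb.
So we need the interval from Gb up to Cb.
From Gb to Cb is 17 semitones, exactly the perfect eleventh.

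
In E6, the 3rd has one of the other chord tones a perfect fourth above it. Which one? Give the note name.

C#

Spelling the chord: E, G#, B, C#.
The 3rd is G#. A perfect fourth above G# is C#.
C# is the chord's 6th.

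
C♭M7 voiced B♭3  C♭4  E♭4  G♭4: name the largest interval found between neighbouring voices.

Adjacent intervals: B♭3→C♭4 = minor second; C♭4→E♭4 = major third; E♭4→G♭4 = minor third.
The largest is C♭4 to E♭4, a major third (4 semitones).

major third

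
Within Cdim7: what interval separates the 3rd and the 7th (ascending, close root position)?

diminished 5th

Spelling the chord: C–E♭–G♭–B𝄫.
So we need the interval from E♭ up to B𝄫.
E♭ up to B𝄫 is 6 semitones, a half step narrower than a perfect fifth, so the interval is diminished.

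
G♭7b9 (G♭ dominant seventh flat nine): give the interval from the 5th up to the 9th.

G♭7b9: G♭, B♭, D♭, F♭, A𝄫.
That puts D♭ below A𝄫.
5 letter names make it a fifth; at 6 semitones (a half step narrower than perfect) the quality is diminished.

d5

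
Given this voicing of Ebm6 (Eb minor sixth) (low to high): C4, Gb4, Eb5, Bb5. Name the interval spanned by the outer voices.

The outer voices are C4 and Bb5.
14 letter names make it a fourteenth; at 22 semitones (a half step narrower than major) the quality is minor.

minor 14th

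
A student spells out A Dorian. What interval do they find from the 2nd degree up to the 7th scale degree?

A dorian: A B C D E F♯ G.
2nd degree = B; degree 7 = G.
From B to G: 8 semitones over a sixth = minor.

minor sixth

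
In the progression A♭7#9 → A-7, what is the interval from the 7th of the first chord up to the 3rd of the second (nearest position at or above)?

A♭7#9 has G♭ as its 7th, and A-7 has C as its 3rd.
4 letter names make it a fourth; at 6 semitones (a half step wider than perfect) the quality is augmented.

augmented 4th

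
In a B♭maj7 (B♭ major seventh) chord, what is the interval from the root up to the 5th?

perfect fifth

B♭M7 (B♭ major seventh): B♭ D F A.
So we need the interval from B♭ up to F.
Counting 5 letters and 7 half steps from B♭ gives a perfect fifth.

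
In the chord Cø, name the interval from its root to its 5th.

diminished fifth

Spelling the chord: C, Eb, Gb, Bb.
So we need the interval from C up to Gb.
C up to Gb is 6 semitones, a half step narrower than a perfect fifth, so the interval is diminished.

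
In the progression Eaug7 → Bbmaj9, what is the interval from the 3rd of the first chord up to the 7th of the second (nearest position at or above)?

The 3rd of Eaug7 is G#; the 7th of Bbmaj9 is A.
G# up to A is 1 semitone, a half step narrower than a major second, so the interval is minor.

m2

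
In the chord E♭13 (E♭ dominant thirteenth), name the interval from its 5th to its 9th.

Spelling the chord: E♭-G-B♭-D♭-F-C.
So we need the interval from B♭ up to F.
From B♭ to F is 7 semitones, exactly the perfect fifth.

perfect 5th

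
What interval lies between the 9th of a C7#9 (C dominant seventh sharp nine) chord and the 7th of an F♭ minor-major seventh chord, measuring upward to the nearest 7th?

The 9th of C7#9 (C dominant seventh sharp nine) is D♯; the 7th of F♭ minor-major seventh is E♭.
2 letter names make it a second; at 0 semitones (a whole step narrower than major) the quality is diminished.

d2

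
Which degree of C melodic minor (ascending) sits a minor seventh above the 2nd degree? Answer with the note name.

The scale is C D Eb F G A B.
The 2nd degree is D; a minor seventh above that is C — scale degree 1.

C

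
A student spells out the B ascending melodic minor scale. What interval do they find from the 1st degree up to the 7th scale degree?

M7

B melodic minor: B C♯ D E F♯ G♯ A♯.
1st degree = B; degree 7 = A♯.
B up to A♯ spans 7 letter names and 11 semitones — a major seventh.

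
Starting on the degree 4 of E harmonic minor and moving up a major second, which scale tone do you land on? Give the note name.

The scale is E F# G A B C D#.
The degree 4 is A; a major second above that is B — scale degree 5.

B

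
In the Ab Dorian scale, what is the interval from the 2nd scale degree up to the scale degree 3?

minor second

Spelling the Ab Dorian scale: Ab Bb Cb Db Eb F Gb.
2nd scale degree = Bb; 3rd scale degree = Cb.
From Bb to Cb: 1 semitone over a second = minor.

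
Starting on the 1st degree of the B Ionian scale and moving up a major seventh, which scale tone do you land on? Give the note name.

A#

The scale is B C# D# E F# G# A#.
The 1st degree is B; a major seventh above that is A# — scale degree 7.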